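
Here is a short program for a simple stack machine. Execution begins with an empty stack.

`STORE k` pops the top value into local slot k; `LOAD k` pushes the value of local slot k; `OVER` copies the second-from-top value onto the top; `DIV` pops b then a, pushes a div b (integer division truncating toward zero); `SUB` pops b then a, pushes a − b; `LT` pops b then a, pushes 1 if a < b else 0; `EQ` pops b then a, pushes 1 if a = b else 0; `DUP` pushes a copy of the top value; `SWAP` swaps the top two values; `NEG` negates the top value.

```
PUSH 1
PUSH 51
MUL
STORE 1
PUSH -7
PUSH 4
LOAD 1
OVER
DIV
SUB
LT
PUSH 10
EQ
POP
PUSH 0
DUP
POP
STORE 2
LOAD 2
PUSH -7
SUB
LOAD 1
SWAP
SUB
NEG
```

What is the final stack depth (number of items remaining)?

1

PUSH 1  : [1]
PUSH 51 : [1, 51]
MUL     : [51]
STORE 1 : []
PUSH -7 : [-7]
PUSH 4  : [-7, 4]
LOAD 1  : [-7, 4, 51]
OVER    : [-7, 4, 51, 4]
DIV     : [-7, 4, 12]
SUB     : [-7, -8]
LT      : [0]
PUSH 10 : [0, 10]
EQ      : [0]
POP     : []
PUSH 0  : [0]
DUP     : [0, 0]
POP     : [0]
STORE 2 : []
LOAD 2  : [0]
PUSH -7 : [0, -7]
SUB     : [7]
LOAD 1  : [7, 51]
SWAP    : [51, 7]
SUB     : [44]
NEG     : [-44]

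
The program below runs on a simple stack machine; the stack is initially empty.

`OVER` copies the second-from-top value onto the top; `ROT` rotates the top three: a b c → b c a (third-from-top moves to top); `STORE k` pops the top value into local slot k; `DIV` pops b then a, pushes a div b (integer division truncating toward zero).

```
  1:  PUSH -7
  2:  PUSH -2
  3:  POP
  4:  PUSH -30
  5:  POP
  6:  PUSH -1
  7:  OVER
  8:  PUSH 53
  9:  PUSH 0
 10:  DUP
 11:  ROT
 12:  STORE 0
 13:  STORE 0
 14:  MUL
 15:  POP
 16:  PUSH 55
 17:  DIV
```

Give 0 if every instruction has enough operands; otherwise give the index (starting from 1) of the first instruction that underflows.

0

PUSH -7   [-7]
PUSH -2   [-7, -2]
POP       [-7]
PUSH -30  [-7, -30]
POP       [-7]
PUSH -1   [-7, -1]
OVER      [-7, -1, -7]
PUSH 53   [-7, -1, -7, 53]
PUSH 0    [-7, -1, -7, 53, 0]
DUP       [-7, -1, -7, 53, 0, 0]
ROT       [-7, -1, -7, 0, 0, 53]
STORE 0   [-7, -1, -7, 0, 0]
STORE 0   [-7, -1, -7, 0]
MUL       [-7, -1, 0]
POP       [-7, -1]
PUSH 55   [-7, -1, 55]
DIV       [-7, 0]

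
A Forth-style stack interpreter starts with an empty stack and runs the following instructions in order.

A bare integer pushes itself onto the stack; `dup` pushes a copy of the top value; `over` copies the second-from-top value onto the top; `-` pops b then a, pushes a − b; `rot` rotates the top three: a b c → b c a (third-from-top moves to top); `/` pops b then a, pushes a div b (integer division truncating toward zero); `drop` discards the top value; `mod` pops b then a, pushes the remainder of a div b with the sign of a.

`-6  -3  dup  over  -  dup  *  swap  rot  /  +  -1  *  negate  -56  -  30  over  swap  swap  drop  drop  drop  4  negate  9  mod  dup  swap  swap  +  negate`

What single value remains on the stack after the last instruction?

-6     -> [-6]
-3     -> [-6, -3]
dup    -> [-6, -3, -3]
over   -> [-6, -3, -3, -3]
-      -> [-6, -3, 0]
dup    -> [-6, -3, 0, 0]
*      -> [-6, -3, 0]
swap   -> [-6, 0, -3]
rot    -> [0, -3, -6]
/      -> [0, 0]
+      -> [0]
-1     -> [0, -1]
*      -> [0]
negate -> [0]
-56    -> [0, -56]
-      -> [56]
30     -> [56, 30]
over   -> [56, 30, 56]
swap   -> [56, 56, 30]
swap   -> [56, 30, 56]
drop   -> [56, 30]
drop   -> [56]
drop   -> []
4      -> [4]
negate -> [-4]
9      -> [-4, 9]
mod    -> [-4]
dup    -> [-4, -4]
swap   -> [-4, -4]
swap   -> [-4, -4]
+      -> [-8]
negate -> [8]

8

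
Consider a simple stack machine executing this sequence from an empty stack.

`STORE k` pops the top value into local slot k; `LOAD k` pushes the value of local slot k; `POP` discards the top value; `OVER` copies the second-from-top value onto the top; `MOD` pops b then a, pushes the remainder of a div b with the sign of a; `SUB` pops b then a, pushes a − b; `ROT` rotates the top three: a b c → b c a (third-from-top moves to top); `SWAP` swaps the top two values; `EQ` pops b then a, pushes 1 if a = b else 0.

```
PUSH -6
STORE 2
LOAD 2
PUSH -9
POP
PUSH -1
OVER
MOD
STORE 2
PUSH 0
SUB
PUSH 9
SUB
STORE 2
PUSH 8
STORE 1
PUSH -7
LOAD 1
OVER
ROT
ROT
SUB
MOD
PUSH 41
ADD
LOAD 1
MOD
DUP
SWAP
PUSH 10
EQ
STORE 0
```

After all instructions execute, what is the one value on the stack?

2

PUSH -6 -> [-6]
STORE 2 -> []
LOAD 2  -> [-6]
PUSH -9 -> [-6, -9]
POP     -> [-6]
PUSH -1 -> [-6, -1]
OVER    -> [-6, -1, -6]
MOD     -> [-6, -1]
STORE 2 -> [-6]
PUSH 0  -> [-6, 0]
SUB     -> [-6]
PUSH 9  -> [-6, 9]
SUB     -> [-15]
STORE 2 -> []
PUSH 8  -> [8]
STORE 1 -> []
PUSH -7 -> [-7]
LOAD 1  -> [-7, 8]
OVER    -> [-7, 8, -7]
ROT     -> [8, -7, -7]
ROT     -> [-7, -7, 8]
SUB     -> [-7, -15]
MOD     -> [-7]
PUSH 41 -> [-7, 41]
ADD     -> [34]
LOAD 1  -> [34, 8]
MOD     -> [2]
DUP     -> [2, 2]
SWAP    -> [2, 2]
PUSH 10 -> [2, 2, 10]
EQ      -> [2, 0]
STORE 0 -> [2]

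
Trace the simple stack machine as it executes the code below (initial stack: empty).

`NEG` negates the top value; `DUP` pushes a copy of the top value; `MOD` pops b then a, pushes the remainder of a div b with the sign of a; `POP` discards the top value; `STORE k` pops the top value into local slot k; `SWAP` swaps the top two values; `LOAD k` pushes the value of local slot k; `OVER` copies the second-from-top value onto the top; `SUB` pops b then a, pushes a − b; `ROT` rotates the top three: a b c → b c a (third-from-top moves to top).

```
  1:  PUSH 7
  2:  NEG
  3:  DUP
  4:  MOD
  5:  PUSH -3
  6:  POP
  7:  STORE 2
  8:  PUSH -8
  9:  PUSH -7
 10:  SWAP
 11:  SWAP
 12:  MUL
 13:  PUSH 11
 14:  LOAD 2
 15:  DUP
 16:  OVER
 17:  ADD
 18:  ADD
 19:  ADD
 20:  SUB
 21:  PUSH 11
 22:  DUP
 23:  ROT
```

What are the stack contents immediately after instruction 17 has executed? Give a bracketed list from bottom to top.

[56, 11, 0, 0]

PUSH 7  → 7
NEG     → -7
DUP     → -7 -7
MOD     → 0
PUSH -3 → 0 -3
POP     → 0
STORE 2 → (empty)
PUSH -8 → -8
PUSH -7 → -8 -7
SWAP    → -7 -8
SWAP    → -8 -7
MUL     → 56
PUSH 11 → 56 11
LOAD 2  → 56 11 0
DUP     → 56 11 0 0
OVER    → 56 11 0 0 0
ADD     → 56 11 0 0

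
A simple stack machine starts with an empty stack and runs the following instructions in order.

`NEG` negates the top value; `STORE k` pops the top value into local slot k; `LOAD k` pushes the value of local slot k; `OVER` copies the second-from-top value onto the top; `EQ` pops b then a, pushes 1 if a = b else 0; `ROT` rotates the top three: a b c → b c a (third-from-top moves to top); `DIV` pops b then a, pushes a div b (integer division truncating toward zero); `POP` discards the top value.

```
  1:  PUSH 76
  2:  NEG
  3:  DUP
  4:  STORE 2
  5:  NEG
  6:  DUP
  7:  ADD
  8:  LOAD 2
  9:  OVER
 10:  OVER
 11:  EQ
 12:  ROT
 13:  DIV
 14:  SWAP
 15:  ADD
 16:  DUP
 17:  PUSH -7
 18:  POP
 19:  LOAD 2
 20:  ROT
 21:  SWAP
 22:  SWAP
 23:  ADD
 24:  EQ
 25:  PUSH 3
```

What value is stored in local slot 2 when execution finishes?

-76

PUSH 76 -> 76
NEG     -> -76
DUP     -> -76 -76
STORE 2 -> -76
NEG     -> 76
DUP     -> 76 76
ADD     -> 152
LOAD 2  -> 152 -76
OVER    -> 152 -76 152
OVER    -> 152 -76 152 -76
EQ      -> 152 -76 0
ROT     -> -76 0 152
DIV     -> -76 0
SWAP    -> 0 -76
ADD     -> -76
DUP     -> -76 -76
PUSH -7 -> -76 -76 -7
POP     -> -76 -76
LOAD 2  -> -76 -76 -76
ROT     -> -76 -76 -76
SWAP    -> -76 -76 -76
SWAP    -> -76 -76 -76
ADD     -> -76 -152
EQ      -> 0
PUSH 3  -> 0 3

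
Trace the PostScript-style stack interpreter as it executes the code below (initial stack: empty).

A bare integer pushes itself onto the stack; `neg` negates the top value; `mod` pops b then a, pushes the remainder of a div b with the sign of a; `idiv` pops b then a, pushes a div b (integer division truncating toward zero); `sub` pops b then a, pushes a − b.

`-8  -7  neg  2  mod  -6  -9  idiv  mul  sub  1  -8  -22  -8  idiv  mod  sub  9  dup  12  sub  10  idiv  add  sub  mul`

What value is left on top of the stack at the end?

-8   → -8
-7   → -8 -7
neg  → -8 7
2    → -8 7 2
mod  → -8 1
-6   → -8 1 -6
-9   → -8 1 -6 -9
idiv → -8 1 0
mul  → -8 0
sub  → -8
1    → -8 1
-8   → -8 1 -8
-22  → -8 1 -8 -22
-8   → -8 1 -8 -22 -8
idiv → -8 1 -8 2
mod  → -8 1 0
sub  → -8 1
9    → -8 1 9
dup  → -8 1 9 9
12   → -8 1 9 9 12
sub  → -8 1 9 -3
10   → -8 1 9 -3 10
idiv → -8 1 9 0
add  → -8 1 9
sub  → -8 -8
mul  → 64

64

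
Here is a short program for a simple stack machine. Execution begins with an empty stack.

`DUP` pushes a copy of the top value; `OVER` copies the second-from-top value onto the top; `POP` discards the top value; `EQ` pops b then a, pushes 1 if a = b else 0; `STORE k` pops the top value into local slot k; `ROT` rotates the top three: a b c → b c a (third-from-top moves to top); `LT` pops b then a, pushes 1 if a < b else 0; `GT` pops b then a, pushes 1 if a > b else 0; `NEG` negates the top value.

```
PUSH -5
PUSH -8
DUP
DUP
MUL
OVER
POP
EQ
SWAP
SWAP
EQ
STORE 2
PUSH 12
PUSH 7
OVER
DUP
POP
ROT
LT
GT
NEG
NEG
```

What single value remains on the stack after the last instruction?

1

PUSH -5 -> -5
PUSH -8 -> -5 -8
DUP     -> -5 -8 -8
DUP     -> -5 -8 -8 -8
MUL     -> -5 -8 64
OVER    -> -5 -8 64 -8
POP     -> -5 -8 64
EQ      -> -5 0
SWAP    -> 0 -5
SWAP    -> -5 0
EQ      -> 0
STORE 2 -> (empty)
PUSH 12 -> 12
PUSH 7  -> 12 7
OVER    -> 12 7 12
DUP     -> 12 7 12 12
POP     -> 12 7 12
ROT     -> 7 12 12
LT      -> 7 0
GT      -> 1
NEG     -> -1
NEG     -> 1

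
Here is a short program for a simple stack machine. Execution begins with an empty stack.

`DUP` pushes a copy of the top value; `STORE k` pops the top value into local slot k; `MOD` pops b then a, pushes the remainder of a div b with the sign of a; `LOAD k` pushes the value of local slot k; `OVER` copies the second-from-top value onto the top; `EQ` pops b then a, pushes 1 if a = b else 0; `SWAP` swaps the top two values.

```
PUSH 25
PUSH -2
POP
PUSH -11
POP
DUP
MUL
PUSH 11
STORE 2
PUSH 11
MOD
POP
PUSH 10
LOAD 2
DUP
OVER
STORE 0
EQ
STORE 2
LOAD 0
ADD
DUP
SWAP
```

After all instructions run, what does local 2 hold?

PUSH 25  -> [25]
PUSH -2  -> [25, -2]
POP      -> [25]
PUSH -11 -> [25, -11]
POP      -> [25]
DUP      -> [25, 25]
MUL      -> [625]
PUSH 11  -> [625, 11]
STORE 2  -> [625]
PUSH 11  -> [625, 11]
MOD      -> [9]
POP      -> []
PUSH 10  -> [10]
LOAD 2   -> [10, 11]
DUP      -> [10, 11, 11]
OVER     -> [10, 11, 11, 11]
STORE 0  -> [10, 11, 11]
EQ       -> [10, 1]
STORE 2  -> [10]
LOAD 0   -> [10, 11]
ADD      -> [21]
DUP      -> [21, 21]
SWAP     -> [21, 21]

1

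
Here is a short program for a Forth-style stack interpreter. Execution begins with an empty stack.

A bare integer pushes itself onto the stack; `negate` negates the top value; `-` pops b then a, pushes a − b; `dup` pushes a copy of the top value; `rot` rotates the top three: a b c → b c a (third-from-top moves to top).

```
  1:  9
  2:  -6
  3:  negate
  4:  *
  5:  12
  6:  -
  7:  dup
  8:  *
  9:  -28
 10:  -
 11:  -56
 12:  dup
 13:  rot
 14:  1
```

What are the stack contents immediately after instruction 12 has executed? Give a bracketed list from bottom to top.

9      : [9]
-6     : [9, -6]
negate : [9, 6]
*      : [54]
12     : [54, 12]
-      : [42]
dup    : [42, 42]
*      : [1764]
-28    : [1764, -28]
-      : [1792]
-56    : [1792, -56]
dup    : [1792, -56, -56]

[1792, -56, -56]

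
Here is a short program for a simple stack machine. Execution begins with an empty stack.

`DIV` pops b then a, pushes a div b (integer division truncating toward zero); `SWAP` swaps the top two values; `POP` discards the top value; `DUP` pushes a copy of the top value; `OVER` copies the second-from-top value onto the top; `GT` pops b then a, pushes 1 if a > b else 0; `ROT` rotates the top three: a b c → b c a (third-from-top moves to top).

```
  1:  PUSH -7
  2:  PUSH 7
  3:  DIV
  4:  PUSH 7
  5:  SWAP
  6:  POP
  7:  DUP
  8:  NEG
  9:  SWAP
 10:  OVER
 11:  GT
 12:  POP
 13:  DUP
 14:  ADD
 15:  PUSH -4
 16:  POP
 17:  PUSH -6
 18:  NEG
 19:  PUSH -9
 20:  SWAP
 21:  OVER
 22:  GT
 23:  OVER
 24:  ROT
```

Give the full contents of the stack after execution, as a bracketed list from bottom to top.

[-14, 1, -9, -9]

PUSH -7  -7
PUSH 7   -7 7
DIV      -1
PUSH 7   -1 7
SWAP     7 -1
POP      7
DUP      7 7
NEG      7 -7
SWAP     -7 7
OVER     -7 7 -7
GT       -7 1
POP      -7
DUP      -7 -7
ADD      -14
PUSH -4  -14 -4
POP      -14
PUSH -6  -14 -6
NEG      -14 6
PUSH -9  -14 6 -9
SWAP     -14 -9 6
OVER     -14 -9 6 -9
GT       -14 -9 1
OVER     -14 -9 1 -9
ROT      -14 1 -9 -9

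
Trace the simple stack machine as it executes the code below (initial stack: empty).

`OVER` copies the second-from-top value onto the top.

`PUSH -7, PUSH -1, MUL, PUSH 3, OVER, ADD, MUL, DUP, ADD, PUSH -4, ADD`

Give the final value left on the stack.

PUSH -7 : -7
PUSH -1 : -7 -1
MUL     : 7
PUSH 3  : 7 3
OVER    : 7 3 7
ADD     : 7 10
MUL     : 70
DUP     : 70 70
ADD     : 140
PUSH -4 : 140 -4
ADD     : 136

136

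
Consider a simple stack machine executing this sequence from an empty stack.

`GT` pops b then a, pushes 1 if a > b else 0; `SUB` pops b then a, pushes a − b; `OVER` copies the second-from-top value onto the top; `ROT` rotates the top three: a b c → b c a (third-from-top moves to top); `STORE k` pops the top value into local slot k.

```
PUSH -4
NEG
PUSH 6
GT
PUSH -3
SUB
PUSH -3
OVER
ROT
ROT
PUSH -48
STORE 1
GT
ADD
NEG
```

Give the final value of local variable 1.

PUSH -4  : -4
NEG      : 4
PUSH 6   : 4 6
GT       : 0
PUSH -3  : 0 -3
SUB      : 3
PUSH -3  : 3 -3
OVER     : 3 -3 3
ROT      : -3 3 3
ROT      : 3 3 -3
PUSH -48 : 3 3 -3 -48
STORE 1  : 3 3 -3
GT       : 3 1
ADD      : 4
NEG      : -4

-48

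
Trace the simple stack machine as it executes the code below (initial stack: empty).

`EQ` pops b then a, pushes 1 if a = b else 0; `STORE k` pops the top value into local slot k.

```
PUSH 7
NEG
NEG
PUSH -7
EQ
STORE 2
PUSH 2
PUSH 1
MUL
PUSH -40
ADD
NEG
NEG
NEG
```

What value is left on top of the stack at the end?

PUSH 7   → 7
NEG      → -7
NEG      → 7
PUSH -7  → 7 -7
EQ       → 0
STORE 2  → (empty)
PUSH 2   → 2
PUSH 1   → 2 1
MUL      → 2
PUSH -40 → 2 -40
ADD      → -38
NEG      → 38
NEG      → -38
NEG      → 38

38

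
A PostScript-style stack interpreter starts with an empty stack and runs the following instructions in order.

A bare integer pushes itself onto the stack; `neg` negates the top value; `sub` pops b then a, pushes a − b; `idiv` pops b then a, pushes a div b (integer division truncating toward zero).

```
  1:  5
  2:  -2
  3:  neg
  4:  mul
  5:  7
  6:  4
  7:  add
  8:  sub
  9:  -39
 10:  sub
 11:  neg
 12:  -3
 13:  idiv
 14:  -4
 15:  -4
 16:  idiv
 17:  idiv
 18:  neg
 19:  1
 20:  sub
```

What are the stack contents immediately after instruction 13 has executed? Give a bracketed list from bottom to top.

5     [5]
-2    [5, -2]
neg   [5, 2]
mul   [10]
7     [10, 7]
4     [10, 7, 4]
add   [10, 11]
sub   [-1]
-39   [-1, -39]
sub   [38]
neg   [-38]
-3    [-38, -3]
idiv  [12]

[12]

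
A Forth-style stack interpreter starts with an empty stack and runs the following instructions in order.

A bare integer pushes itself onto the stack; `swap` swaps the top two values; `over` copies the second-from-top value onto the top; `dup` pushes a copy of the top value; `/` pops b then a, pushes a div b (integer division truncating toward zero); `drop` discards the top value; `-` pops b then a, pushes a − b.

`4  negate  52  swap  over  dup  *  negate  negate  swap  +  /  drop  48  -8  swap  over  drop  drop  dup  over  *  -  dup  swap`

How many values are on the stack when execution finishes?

4      -> 4
negate -> -4
52     -> -4 52
swap   -> 52 -4
over   -> 52 -4 52
dup    -> 52 -4 52 52
*      -> 52 -4 2704
negate -> 52 -4 -2704
negate -> 52 -4 2704
swap   -> 52 2704 -4
+      -> 52 2700
/      -> 0
drop   -> (empty)
48     -> 48
-8     -> 48 -8
swap   -> -8 48
over   -> -8 48 -8
drop   -> -8 48
drop   -> -8
dup    -> -8 -8
over   -> -8 -8 -8
*      -> -8 64
-      -> -72
dup    -> -72 -72
swap   -> -72 -72

2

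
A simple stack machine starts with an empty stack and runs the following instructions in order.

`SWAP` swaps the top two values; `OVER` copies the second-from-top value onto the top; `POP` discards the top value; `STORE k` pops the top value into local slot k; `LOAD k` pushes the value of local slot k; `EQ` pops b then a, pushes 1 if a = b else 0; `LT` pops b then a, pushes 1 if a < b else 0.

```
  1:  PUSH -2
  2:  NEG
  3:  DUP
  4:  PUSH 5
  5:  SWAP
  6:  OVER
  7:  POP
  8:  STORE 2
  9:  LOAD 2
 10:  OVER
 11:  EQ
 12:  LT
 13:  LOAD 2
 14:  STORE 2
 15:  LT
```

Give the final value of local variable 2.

2

PUSH -2 -> [-2]
NEG     -> [2]
DUP     -> [2, 2]
PUSH 5  -> [2, 2, 5]
SWAP    -> [2, 5, 2]
OVER    -> [2, 5, 2, 5]
POP     -> [2, 5, 2]
STORE 2 -> [2, 5]
LOAD 2  -> [2, 5, 2]
OVER    -> [2, 5, 2, 5]
EQ      -> [2, 5, 0]
LT      -> [2, 0]
LOAD 2  -> [2, 0, 2]
STORE 2 -> [2, 0]
LT      -> [0]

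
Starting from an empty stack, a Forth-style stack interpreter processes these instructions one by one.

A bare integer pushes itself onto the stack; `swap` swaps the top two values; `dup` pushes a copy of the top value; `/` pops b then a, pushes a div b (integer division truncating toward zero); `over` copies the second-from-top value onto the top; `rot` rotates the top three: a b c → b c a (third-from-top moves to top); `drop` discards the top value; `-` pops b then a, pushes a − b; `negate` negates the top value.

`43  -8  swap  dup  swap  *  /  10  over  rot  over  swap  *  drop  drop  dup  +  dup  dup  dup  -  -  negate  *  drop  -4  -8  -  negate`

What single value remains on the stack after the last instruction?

-4

43     → 43
-8     → 43 -8
swap   → -8 43
dup    → -8 43 43
swap   → -8 43 43
*      → -8 1849
/      → 0
10     → 0 10
over   → 0 10 0
rot    → 10 0 0
over   → 10 0 0 0
swap   → 10 0 0 0
*      → 10 0 0
drop   → 10 0
drop   → 10
dup    → 10 10
+      → 20
dup    → 20 20
dup    → 20 20 20
dup    → 20 20 20 20
-      → 20 20 0
-      → 20 20
negate → 20 -20
*      → -400
drop   → (empty)
-4     → -4
-8     → -4 -8
-      → 4
negate → -4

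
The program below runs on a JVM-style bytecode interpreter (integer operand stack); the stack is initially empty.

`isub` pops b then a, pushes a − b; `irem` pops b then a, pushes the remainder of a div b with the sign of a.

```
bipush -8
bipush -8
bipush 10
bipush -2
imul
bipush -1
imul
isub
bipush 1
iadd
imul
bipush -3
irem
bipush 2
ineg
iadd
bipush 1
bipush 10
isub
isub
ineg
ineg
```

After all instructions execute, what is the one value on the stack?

7

bipush -8  -8
bipush -8  -8 -8
bipush 10  -8 -8 10
bipush -2  -8 -8 10 -2
imul       -8 -8 -20
bipush -1  -8 -8 -20 -1
imul       -8 -8 20
isub       -8 -28
bipush 1   -8 -28 1
iadd       -8 -27
imul       216
bipush -3  216 -3
irem       0
bipush 2   0 2
ineg       0 -2
iadd       -2
bipush 1   -2 1
bipush 10  -2 1 10
isub       -2 -9
isub       7
ineg       -7
ineg       7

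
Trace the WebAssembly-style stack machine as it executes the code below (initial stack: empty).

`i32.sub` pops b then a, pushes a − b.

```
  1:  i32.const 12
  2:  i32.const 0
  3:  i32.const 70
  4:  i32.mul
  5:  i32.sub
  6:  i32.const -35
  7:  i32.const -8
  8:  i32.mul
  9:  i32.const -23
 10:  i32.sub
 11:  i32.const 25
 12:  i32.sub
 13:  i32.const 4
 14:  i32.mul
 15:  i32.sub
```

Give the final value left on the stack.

-1100

i32.const 12  → [12]
i32.const 0   → [12, 0]
i32.const 70  → [12, 0, 70]
i32.mul       → [12, 0]
i32.sub       → [12]
i32.const -35 → [12, -35]
i32.const -8  → [12, -35, -8]
i32.mul       → [12, 280]
i32.const -23 → [12, 280, -23]
i32.sub       → [12, 303]
i32.const 25  → [12, 303, 25]
i32.sub       → [12, 278]
i32.const 4   → [12, 278, 4]
i32.mul       → [12, 1112]
i32.sub       → [-1100]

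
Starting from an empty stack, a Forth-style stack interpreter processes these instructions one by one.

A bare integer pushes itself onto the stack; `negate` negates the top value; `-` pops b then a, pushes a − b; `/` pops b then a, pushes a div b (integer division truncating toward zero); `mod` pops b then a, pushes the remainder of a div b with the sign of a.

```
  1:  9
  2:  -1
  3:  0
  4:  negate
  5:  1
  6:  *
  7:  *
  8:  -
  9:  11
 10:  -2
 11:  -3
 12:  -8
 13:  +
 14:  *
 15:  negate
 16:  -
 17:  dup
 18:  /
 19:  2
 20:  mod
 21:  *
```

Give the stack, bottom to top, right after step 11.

9       9
-1      9 -1
0       9 -1 0
negate  9 -1 0
1       9 -1 0 1
*       9 -1 0
*       9 0
-       9
11      9 11
-2      9 11 -2
-3      9 11 -2 -3

[9, 11, -2, -3]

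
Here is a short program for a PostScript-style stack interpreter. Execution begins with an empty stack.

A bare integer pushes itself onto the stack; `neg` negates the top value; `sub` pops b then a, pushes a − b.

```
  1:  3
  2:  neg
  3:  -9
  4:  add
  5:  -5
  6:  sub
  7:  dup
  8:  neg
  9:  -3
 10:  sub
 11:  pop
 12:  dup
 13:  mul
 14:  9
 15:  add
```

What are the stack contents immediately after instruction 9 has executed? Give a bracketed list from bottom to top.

[-7, 7, -3]

3    [3]
neg  [-3]
-9   [-3, -9]
add  [-12]
-5   [-12, -5]
sub  [-7]
dup  [-7, -7]
neg  [-7, 7]
-3   [-7, 7, -3]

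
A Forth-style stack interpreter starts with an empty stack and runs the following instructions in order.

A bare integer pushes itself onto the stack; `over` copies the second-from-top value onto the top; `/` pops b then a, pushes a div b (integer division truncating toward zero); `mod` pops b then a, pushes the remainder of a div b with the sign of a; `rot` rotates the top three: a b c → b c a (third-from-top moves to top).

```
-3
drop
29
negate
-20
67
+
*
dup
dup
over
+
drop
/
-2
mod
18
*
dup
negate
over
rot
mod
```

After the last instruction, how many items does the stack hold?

-3     → [-3]
drop   → []
29     → [29]
negate → [-29]
-20    → [-29, -20]
67     → [-29, -20, 67]
+      → [-29, 47]
*      → [-1363]
dup    → [-1363, -1363]
dup    → [-1363, -1363, -1363]
over   → [-1363, -1363, -1363, -1363]
+      → [-1363, -1363, -2726]
drop   → [-1363, -1363]
/      → [1]
-2     → [1, -2]
mod    → [1]
18     → [1, 18]
*      → [18]
dup    → [18, 18]
negate → [18, -18]
over   → [18, -18, 18]
rot    → [-18, 18, 18]
mod    → [-18, 0]

2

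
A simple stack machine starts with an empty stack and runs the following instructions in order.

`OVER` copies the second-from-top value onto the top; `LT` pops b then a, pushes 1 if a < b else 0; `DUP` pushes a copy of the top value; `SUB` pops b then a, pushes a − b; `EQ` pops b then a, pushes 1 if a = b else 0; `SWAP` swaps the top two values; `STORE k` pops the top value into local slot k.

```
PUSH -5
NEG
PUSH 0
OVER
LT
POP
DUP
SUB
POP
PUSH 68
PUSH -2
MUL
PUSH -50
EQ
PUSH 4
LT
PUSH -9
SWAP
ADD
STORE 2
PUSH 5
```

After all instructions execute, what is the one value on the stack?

5

PUSH -5  → [-5]
NEG      → [5]
PUSH 0   → [5, 0]
OVER     → [5, 0, 5]
LT       → [5, 1]
POP      → [5]
DUP      → [5, 5]
SUB      → [0]
POP      → []
PUSH 68  → [68]
PUSH -2  → [68, -2]
MUL      → [-136]
PUSH -50 → [-136, -50]
EQ       → [0]
PUSH 4   → [0, 4]
LT       → [1]
PUSH -9  → [1, -9]
SWAP     → [-9, 1]
ADD      → [-8]
STORE 2  → []
PUSH 5   → [5]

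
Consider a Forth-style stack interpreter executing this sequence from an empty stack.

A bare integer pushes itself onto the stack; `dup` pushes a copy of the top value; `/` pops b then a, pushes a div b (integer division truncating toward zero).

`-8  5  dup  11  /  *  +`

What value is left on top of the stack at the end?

-8  → [-8]
5   → [-8, 5]
dup → [-8, 5, 5]
11  → [-8, 5, 5, 11]
/   → [-8, 5, 0]
*   → [-8, 0]
+   → [-8]

-8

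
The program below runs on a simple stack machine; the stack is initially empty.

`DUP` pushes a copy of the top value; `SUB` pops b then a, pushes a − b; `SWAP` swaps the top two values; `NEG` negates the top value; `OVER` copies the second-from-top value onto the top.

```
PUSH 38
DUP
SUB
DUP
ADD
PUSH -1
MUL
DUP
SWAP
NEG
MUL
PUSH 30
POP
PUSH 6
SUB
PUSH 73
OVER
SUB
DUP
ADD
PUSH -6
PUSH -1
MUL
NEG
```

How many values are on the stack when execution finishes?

3

PUSH 38 → [38]
DUP     → [38, 38]
SUB     → [0]
DUP     → [0, 0]
ADD     → [0]
PUSH -1 → [0, -1]
MUL     → [0]
DUP     → [0, 0]
SWAP    → [0, 0]
NEG     → [0, 0]
MUL     → [0]
PUSH 30 → [0, 30]
POP     → [0]
PUSH 6  → [0, 6]
SUB     → [-6]
PUSH 73 → [-6, 73]
OVER    → [-6, 73, -6]
SUB     → [-6, 79]
DUP     → [-6, 79, 79]
ADD     → [-6, 158]
PUSH -6 → [-6, 158, -6]
PUSH -1 → [-6, 158, -6, -1]
MUL     → [-6, 158, 6]
NEG     → [-6, 158, -6]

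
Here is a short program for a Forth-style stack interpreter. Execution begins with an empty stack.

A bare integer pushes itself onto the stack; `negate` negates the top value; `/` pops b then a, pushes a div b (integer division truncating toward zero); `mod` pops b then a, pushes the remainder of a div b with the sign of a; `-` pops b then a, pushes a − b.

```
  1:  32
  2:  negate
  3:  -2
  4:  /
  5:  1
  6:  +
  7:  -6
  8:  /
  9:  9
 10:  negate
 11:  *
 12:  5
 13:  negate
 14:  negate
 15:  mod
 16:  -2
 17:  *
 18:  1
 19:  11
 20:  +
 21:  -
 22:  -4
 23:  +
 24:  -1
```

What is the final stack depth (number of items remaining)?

2

32      32
negate  -32
-2      -32 -2
/       16
1       16 1
+       17
-6      17 -6
/       -2
9       -2 9
negate  -2 -9
*       18
5       18 5
negate  18 -5
negate  18 5
mod     3
-2      3 -2
*       -6
1       -6 1
11      -6 1 11
+       -6 12
-       -18
-4      -18 -4
+       -22
-1      -22 -1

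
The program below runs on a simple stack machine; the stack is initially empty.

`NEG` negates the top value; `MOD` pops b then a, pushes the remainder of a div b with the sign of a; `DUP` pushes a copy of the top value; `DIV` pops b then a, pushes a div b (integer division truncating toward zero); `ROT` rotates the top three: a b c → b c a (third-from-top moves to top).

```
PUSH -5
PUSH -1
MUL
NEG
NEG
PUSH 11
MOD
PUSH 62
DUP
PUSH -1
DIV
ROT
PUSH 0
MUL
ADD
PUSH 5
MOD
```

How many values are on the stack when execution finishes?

PUSH -5  -5
PUSH -1  -5 -1
MUL      5
NEG      -5
NEG      5
PUSH 11  5 11
MOD      5
PUSH 62  5 62
DUP      5 62 62
PUSH -1  5 62 62 -1
DIV      5 62 -62
ROT      62 -62 5
PUSH 0   62 -62 5 0
MUL      62 -62 0
ADD      62 -62
PUSH 5   62 -62 5
MOD      62 -2

2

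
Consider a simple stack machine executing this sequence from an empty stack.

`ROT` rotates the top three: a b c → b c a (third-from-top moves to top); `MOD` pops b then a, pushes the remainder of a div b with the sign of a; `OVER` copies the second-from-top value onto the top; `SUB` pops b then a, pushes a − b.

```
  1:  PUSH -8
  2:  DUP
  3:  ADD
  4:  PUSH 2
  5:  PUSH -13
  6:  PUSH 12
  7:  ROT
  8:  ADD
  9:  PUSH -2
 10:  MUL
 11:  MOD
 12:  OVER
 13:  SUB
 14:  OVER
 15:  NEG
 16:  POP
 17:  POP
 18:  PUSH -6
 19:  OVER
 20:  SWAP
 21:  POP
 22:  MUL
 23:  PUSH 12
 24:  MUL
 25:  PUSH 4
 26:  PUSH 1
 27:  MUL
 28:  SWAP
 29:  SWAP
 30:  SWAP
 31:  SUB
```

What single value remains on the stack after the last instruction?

-3068

PUSH -8  : -8
DUP      : -8 -8
ADD      : -16
PUSH 2   : -16 2
PUSH -13 : -16 2 -13
PUSH 12  : -16 2 -13 12
ROT      : -16 -13 12 2
ADD      : -16 -13 14
PUSH -2  : -16 -13 14 -2
MUL      : -16 -13 -28
MOD      : -16 -13
OVER     : -16 -13 -16
SUB      : -16 3
OVER     : -16 3 -16
NEG      : -16 3 16
POP      : -16 3
POP      : -16
PUSH -6  : -16 -6
OVER     : -16 -6 -16
SWAP     : -16 -16 -6
POP      : -16 -16
MUL      : 256
PUSH 12  : 256 12
MUL      : 3072
PUSH 4   : 3072 4
PUSH 1   : 3072 4 1
MUL      : 3072 4
SWAP     : 4 3072
SWAP     : 3072 4
SWAP     : 4 3072
SUB      : -3068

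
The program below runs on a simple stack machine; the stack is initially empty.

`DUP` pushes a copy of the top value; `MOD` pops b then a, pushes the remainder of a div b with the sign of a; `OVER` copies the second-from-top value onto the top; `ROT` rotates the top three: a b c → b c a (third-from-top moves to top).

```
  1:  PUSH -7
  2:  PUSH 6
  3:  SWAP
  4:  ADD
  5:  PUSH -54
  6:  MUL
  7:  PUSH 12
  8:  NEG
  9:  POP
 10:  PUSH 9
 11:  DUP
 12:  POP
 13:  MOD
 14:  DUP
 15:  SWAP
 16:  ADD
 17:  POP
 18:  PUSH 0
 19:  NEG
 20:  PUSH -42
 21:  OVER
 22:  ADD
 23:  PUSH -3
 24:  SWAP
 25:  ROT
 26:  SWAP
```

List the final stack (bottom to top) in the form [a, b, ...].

[-3, 0, -42]

PUSH -7   -7
PUSH 6    -7 6
SWAP      6 -7
ADD       -1
PUSH -54  -1 -54
MUL       54
PUSH 12   54 12
NEG       54 -12
POP       54
PUSH 9    54 9
DUP       54 9 9
POP       54 9
MOD       0
DUP       0 0
SWAP      0 0
ADD       0
POP       (empty)
PUSH 0    0
NEG       0
PUSH -42  0 -42
OVER      0 -42 0
ADD       0 -42
PUSH -3   0 -42 -3
SWAP      0 -3 -42
ROT       -3 -42 0
SWAP      -3 0 -42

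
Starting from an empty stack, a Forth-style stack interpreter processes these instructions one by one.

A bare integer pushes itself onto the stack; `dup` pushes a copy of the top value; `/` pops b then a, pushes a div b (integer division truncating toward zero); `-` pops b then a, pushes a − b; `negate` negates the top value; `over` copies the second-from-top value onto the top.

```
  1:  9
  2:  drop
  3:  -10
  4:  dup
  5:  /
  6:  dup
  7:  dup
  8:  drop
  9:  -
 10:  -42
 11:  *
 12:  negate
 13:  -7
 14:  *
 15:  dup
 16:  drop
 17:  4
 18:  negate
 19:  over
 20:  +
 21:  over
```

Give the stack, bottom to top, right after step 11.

9    -> [9]
drop -> []
-10  -> [-10]
dup  -> [-10, -10]
/    -> [1]
dup  -> [1, 1]
dup  -> [1, 1, 1]
drop -> [1, 1]
-    -> [0]
-42  -> [0, -42]
*    -> [0]

[0]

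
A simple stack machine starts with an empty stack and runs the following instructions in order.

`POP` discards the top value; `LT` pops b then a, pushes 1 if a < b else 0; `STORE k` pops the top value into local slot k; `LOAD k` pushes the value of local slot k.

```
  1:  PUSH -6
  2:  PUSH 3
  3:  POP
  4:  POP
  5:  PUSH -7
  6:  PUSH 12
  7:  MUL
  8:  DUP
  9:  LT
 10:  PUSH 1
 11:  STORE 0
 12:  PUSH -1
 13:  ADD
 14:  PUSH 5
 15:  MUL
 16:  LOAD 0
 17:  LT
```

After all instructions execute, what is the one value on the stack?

PUSH -6 → -6
PUSH 3  → -6 3
POP     → -6
POP     → (empty)
PUSH -7 → -7
PUSH 12 → -7 12
MUL     → -84
DUP     → -84 -84
LT      → 0
PUSH 1  → 0 1
STORE 0 → 0
PUSH -1 → 0 -1
ADD     → -1
PUSH 5  → -1 5
MUL     → -5
LOAD 0  → -5 1
LT      → 1

1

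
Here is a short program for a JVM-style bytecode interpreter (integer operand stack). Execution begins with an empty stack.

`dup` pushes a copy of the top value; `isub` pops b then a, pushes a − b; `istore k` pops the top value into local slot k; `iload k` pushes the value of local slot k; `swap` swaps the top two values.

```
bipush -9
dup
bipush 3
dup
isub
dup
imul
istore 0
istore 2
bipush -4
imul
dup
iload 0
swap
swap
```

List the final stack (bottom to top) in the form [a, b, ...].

bipush -9 : [-9]
dup       : [-9, -9]
bipush 3  : [-9, -9, 3]
dup       : [-9, -9, 3, 3]
isub      : [-9, -9, 0]
dup       : [-9, -9, 0, 0]
imul      : [-9, -9, 0]
istore 0  : [-9, -9]
istore 2  : [-9]
bipush -4 : [-9, -4]
imul      : [36]
dup       : [36, 36]
iload 0   : [36, 36, 0]
swap      : [36, 0, 36]
swap      : [36, 36, 0]

[36, 36, 0]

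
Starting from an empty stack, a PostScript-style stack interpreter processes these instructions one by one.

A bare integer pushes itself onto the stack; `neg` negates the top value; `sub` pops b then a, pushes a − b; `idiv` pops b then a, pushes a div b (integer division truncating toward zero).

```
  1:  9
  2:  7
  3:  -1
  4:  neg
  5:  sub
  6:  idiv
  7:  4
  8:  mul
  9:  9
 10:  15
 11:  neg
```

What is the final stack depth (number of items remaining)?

9     9
7     9 7
-1    9 7 -1
neg   9 7 1
sub   9 6
idiv  1
4     1 4
mul   4
9     4 9
15    4 9 15
neg   4 9 -15

3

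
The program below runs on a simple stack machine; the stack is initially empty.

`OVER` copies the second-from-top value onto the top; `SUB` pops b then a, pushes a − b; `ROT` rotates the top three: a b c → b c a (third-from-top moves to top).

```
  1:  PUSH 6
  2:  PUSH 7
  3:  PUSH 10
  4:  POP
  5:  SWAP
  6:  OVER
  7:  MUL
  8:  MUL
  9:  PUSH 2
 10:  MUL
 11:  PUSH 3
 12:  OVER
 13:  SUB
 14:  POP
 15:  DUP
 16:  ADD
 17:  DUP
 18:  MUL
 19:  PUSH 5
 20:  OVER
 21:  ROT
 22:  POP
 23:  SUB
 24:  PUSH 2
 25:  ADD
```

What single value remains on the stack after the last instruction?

-1382969

PUSH 6   [6]
PUSH 7   [6, 7]
PUSH 10  [6, 7, 10]
POP      [6, 7]
SWAP     [7, 6]
OVER     [7, 6, 7]
MUL      [7, 42]
MUL      [294]
PUSH 2   [294, 2]
MUL      [588]
PUSH 3   [588, 3]
OVER     [588, 3, 588]
SUB      [588, -585]
POP      [588]
DUP      [588, 588]
ADD      [1176]
DUP      [1176, 1176]
MUL      [1382976]
PUSH 5   [1382976, 5]
OVER     [1382976, 5, 1382976]
ROT      [5, 1382976, 1382976]
POP      [5, 1382976]
SUB      [-1382971]
PUSH 2   [-1382971, 2]
ADD      [-1382969]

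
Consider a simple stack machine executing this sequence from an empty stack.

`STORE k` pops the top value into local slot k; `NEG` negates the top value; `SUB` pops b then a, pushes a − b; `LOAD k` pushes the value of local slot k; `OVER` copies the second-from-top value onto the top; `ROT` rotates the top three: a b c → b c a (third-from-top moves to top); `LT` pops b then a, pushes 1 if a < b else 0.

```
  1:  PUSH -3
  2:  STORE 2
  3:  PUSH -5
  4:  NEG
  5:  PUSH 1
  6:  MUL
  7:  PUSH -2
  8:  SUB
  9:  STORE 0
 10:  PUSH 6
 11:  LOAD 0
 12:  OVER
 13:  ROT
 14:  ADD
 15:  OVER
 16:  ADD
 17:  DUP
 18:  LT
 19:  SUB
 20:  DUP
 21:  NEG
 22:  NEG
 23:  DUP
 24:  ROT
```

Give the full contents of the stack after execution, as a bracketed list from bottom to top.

[7, 7, 7]

PUSH -3 : -3
STORE 2 : (empty)
PUSH -5 : -5
NEG     : 5
PUSH 1  : 5 1
MUL     : 5
PUSH -2 : 5 -2
SUB     : 7
STORE 0 : (empty)
PUSH 6  : 6
LOAD 0  : 6 7
OVER    : 6 7 6
ROT     : 7 6 6
ADD     : 7 12
OVER    : 7 12 7
ADD     : 7 19
DUP     : 7 19 19
LT      : 7 0
SUB     : 7
DUP     : 7 7
NEG     : 7 -7
NEG     : 7 7
DUP     : 7 7 7
ROT     : 7 7 7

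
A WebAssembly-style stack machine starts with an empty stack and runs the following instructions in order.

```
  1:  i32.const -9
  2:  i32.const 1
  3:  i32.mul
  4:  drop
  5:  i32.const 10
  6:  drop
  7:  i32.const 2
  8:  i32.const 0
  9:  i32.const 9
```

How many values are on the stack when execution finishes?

i32.const -9 → -9
i32.const 1  → -9 1
i32.mul      → -9
drop         → (empty)
i32.const 10 → 10
drop         → (empty)
i32.const 2  → 2
i32.const 0  → 2 0
i32.const 9  → 2 0 9

3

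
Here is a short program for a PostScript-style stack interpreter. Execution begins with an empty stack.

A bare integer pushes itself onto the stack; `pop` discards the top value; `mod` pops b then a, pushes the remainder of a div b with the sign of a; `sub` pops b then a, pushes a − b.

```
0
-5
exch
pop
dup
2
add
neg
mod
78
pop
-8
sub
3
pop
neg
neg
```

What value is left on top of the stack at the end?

0    : [0]
-5   : [0, -5]
exch : [-5, 0]
pop  : [-5]
dup  : [-5, -5]
2    : [-5, -5, 2]
add  : [-5, -3]
neg  : [-5, 3]
mod  : [-2]
78   : [-2, 78]
pop  : [-2]
-8   : [-2, -8]
sub  : [6]
3    : [6, 3]
pop  : [6]
neg  : [-6]
neg  : [6]

6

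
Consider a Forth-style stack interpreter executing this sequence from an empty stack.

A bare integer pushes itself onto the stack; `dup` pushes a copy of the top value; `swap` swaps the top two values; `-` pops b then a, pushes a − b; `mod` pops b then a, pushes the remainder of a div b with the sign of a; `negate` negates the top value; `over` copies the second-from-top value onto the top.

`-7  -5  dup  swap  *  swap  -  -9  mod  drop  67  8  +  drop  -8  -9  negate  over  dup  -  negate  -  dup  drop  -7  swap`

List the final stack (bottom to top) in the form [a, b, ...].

-7     -> [-7]
-5     -> [-7, -5]
dup    -> [-7, -5, -5]
swap   -> [-7, -5, -5]
*      -> [-7, 25]
swap   -> [25, -7]
-      -> [32]
-9     -> [32, -9]
mod    -> [5]
drop   -> []
67     -> [67]
8      -> [67, 8]
+      -> [75]
drop   -> []
-8     -> [-8]
-9     -> [-8, -9]
negate -> [-8, 9]
over   -> [-8, 9, -8]
dup    -> [-8, 9, -8, -8]
-      -> [-8, 9, 0]
negate -> [-8, 9, 0]
-      -> [-8, 9]
dup    -> [-8, 9, 9]
drop   -> [-8, 9]
-7     -> [-8, 9, -7]
swap   -> [-8, -7, 9]

[-8, -7, 9]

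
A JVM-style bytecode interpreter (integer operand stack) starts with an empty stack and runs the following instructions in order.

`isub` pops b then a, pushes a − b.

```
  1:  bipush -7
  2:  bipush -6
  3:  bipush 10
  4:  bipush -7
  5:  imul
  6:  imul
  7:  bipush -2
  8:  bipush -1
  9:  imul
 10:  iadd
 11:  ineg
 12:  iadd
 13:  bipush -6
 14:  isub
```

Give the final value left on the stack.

bipush -7 -> -7
bipush -6 -> -7 -6
bipush 10 -> -7 -6 10
bipush -7 -> -7 -6 10 -7
imul      -> -7 -6 -70
imul      -> -7 420
bipush -2 -> -7 420 -2
bipush -1 -> -7 420 -2 -1
imul      -> -7 420 2
iadd      -> -7 422
ineg      -> -7 -422
iadd      -> -429
bipush -6 -> -429 -6
isub      -> -423

-423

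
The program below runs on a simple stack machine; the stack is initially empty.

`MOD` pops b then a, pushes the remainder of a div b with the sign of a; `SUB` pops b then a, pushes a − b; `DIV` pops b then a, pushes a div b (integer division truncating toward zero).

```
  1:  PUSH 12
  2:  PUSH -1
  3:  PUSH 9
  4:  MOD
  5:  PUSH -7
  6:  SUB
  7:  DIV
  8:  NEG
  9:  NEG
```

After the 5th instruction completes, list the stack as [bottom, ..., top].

PUSH 12 : [12]
PUSH -1 : [12, -1]
PUSH 9  : [12, -1, 9]
MOD     : [12, -1]
PUSH -7 : [12, -1, -7]

[12, -1, -7]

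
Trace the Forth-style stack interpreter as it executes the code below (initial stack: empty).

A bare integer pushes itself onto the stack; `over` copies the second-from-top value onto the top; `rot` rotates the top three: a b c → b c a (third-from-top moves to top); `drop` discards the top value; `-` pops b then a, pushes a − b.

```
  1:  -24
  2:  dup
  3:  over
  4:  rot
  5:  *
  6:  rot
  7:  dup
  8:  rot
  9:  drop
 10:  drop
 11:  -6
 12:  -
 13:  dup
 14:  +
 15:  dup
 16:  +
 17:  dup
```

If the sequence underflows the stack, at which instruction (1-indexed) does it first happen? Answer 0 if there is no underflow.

-24   -24
dup   -24 -24
over  -24 -24 -24
rot   -24 -24 -24
*     -24 576
rot  — needs 3 operands, stack has 2 → underflow

6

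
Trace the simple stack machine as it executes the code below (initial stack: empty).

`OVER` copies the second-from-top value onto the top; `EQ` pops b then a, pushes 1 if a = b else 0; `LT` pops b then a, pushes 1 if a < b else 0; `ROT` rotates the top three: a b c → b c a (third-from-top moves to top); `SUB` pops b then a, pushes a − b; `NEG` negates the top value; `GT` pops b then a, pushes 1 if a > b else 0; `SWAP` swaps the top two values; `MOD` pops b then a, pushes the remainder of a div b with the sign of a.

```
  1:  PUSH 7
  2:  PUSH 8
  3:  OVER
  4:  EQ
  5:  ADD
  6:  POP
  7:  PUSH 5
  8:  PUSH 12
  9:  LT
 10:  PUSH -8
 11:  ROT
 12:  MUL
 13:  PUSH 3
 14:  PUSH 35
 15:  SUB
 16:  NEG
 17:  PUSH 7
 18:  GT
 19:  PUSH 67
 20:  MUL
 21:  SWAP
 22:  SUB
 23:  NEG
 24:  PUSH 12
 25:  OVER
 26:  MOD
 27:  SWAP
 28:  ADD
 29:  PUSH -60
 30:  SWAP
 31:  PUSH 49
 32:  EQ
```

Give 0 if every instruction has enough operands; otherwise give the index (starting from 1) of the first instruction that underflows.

PUSH 7  -> [7]
PUSH 8  -> [7, 8]
OVER    -> [7, 8, 7]
EQ      -> [7, 0]
ADD     -> [7]
POP     -> []
PUSH 5  -> [5]
PUSH 12 -> [5, 12]
LT      -> [1]
PUSH -8 -> [1, -8]
ROT  — needs 3 operands, stack has 2 → underflow

11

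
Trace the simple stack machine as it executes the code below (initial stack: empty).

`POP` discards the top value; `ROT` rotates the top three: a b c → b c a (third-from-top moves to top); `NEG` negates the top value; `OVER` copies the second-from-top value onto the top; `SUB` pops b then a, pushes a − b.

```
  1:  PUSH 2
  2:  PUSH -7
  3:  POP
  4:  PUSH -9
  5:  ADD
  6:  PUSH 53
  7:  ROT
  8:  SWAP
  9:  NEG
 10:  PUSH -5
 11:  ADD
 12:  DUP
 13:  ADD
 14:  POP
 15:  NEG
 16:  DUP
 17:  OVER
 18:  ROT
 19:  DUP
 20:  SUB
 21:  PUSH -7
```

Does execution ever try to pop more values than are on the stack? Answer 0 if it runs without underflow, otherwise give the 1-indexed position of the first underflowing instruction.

PUSH 2   [2]
PUSH -7  [2, -7]
POP      [2]
PUSH -9  [2, -9]
ADD      [-7]
PUSH 53  [-7, 53]
ROT  — needs 3 operands, stack has 2 → underflow

7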